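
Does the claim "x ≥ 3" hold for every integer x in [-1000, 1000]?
The claim fails at x = 0:
x = 0: 0 ≥ 3 — FAILS

Because a single integer refutes it, the statement is false.

Answer: False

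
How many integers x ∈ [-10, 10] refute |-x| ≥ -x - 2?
Over all integers in [-10, 10], LHS − RHS is smallest at x = 0, where it equals 2:
x = 0: LHS = |-0| = |0| = 0, RHS = -0 - 2 = -2; 0 ≥ -2 — holds
At the ends of the range:
x = -10: LHS = |-(-10)| = |10| = 10, RHS = -(-10) - 2 = 8; 10 ≥ 8 — holds
x = 10: LHS = |-10| = 10, RHS = -10 - 2 = -12; 10 ≥ -12 — holds
Hence LHS − RHS is never negative, i.e. LHS ≥ RHS throughout, so the relation holds for every integer in [-10, 10].

No counterexample appears in that range.

Answer: 0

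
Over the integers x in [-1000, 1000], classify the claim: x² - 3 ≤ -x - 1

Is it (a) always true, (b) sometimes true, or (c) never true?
Holds at x = 0: LHS = 0² - 3 = -3, RHS = -0 - 1 = -1; -3 ≤ -1 — holds
Fails at x = 2: LHS = 2² - 3 = 1, RHS = -2 - 1 = -3; 1 ≤ -3 — FAILS
It is satisfied by some integers in the range but not all.

Answer: Sometimes true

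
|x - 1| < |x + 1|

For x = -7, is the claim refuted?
Substitute x = -7 into the relation:
x = -7: LHS = |(-7) - 1| = |-8| = 8, RHS = |(-7) + 1| = |-6| = 6; 8 < 6 — FAILS

Since the claim fails at x = -7, this value is a counterexample.

Answer: Yes, x = -7 is a counterexample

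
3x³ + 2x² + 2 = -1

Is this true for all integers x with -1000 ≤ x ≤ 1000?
The claim fails at x = 0:
x = 0: LHS = 3·0³ + 2·0² + 2 = 2; 2 = -1 — FAILS

Because a single integer refutes it, the statement is false.

Answer: False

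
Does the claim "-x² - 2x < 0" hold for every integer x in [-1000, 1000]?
The claim fails at x = 0:
x = 0: LHS = -0² - 2·0 = 0; 0 < 0 — FAILS

Because a single integer refutes it, the statement is false.

Answer: False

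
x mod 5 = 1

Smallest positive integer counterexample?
Testing positive integers:
x = 1: LHS = 1 mod 5 = 1; 1 = 1 — holds
x = 2: LHS = 2 mod 5 = 2; 2 = 1 — FAILS  ← smallest positive counterexample

Answer: x = 2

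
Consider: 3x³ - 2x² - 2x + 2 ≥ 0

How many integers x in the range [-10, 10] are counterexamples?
Counterexamples in [-10, 10]: {-10, -9, -8, -7, -6, -5, -4, -3, -2, -1}.

Counting them gives 10 values.

Answer: 10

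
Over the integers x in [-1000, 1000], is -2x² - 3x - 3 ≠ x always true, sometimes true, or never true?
Over all integers in [-1000, 1000], LHS − RHS is always negative; it is closest to 0 at x = -1, where it equals -1:
x = -1: LHS = -2·(-1)² - 3·(-1) - 3 = -2; -2 ≠ -1 — holds
At the ends of the range:
x = -1000: LHS = -2·(-1000)² - 3·(-1000) - 3 = -1997003; -1997003 ≠ -1000 — holds
x = 1000: LHS = -2·1000² - 3·1000 - 3 = -2003003; -2003003 ≠ 1000 — holds
Hence LHS − RHS is never 0, i.e. the two sides are never equal, so the relation holds for every integer in [-1000, 1000].

No counterexample exists.

Answer: Always true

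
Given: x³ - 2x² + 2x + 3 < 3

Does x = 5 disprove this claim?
Substitute x = 5 into the relation:
x = 5: LHS = 5³ - 2·5² + 2·5 + 3 = 88; 88 < 3 — FAILS

Since the claim fails at x = 5, this value is a counterexample.

Answer: Yes, x = 5 is a counterexample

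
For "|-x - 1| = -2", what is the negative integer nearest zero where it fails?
Testing negative integers from -1 downward:
x = -1: LHS = |-(-1) - 1| = |0| = 0; 0 = -2 — FAILS  ← closest negative counterexample to 0

Answer: x = -1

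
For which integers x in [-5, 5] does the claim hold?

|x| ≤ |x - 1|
Holds for: {-5, -4, -3, -2, -1, 0}
Fails for: {1, 2, 3, 4, 5}

Answer: {-5, -4, -3, -2, -1, 0}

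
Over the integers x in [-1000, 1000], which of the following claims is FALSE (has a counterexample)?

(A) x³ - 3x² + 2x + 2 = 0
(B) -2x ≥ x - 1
(A) x = 0: LHS = 0³ - 3·0² + 2·0 + 2 = 2; 2 = 0 — FAILS
(B) x = 1: LHS = -2·1 = -2, RHS = 1 - 1 = 0; -2 ≥ 0 — FAILS

Answer: Both A and B are false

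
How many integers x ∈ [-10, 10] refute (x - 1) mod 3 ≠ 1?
Counterexamples in [-10, 10]: {-10, -7, -4, -1, 2, 5, 8}.

Counting them gives 7 values.

Answer: 7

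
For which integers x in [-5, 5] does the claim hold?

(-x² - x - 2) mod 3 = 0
For a polynomial with integer coefficients, its value mod 3 depends only on x mod 3, so it suffices to check one representative of each residue class, x = 0, 1, 2:
x = 0: LHS = (-0² - 0 - 2) mod 3 = (-2) mod 3 = 1; 1 = 0 — FAILS
x = 1: LHS = (-1² - 1 - 2) mod 3 = (-4) mod 3 = 2; 2 = 0 — FAILS
x = 2: LHS = (-2² - 2 - 2) mod 3 = (-8) mod 3 = 1; 1 = 0 — FAILS
The relation fails in every residue class, so the claimed relation (=) fails for every integer in [-5, 5].

Answer: None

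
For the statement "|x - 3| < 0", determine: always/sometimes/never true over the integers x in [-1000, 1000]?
An absolute value is never negative, so the left side is ≥ 0 for every x, while the right side is 0. Tightest case in [-1000, 1000] is x = 3:
x = 3: LHS = |3 - 3| = |0| = 0; 0 < 0 — FAILS
Hence LHS − RHS is never negative, i.e. LHS ≥ RHS throughout, so the claimed relation (<) fails for every integer in [-1000, 1000].

No integer in the range satisfies it.

Answer: Never true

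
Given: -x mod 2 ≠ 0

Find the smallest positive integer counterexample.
Testing positive integers:
x = 1: LHS = (-1) mod 2 = 1; 1 ≠ 0 — holds
x = 2: LHS = (-2) mod 2 = 0; 0 ≠ 0 — FAILS  ← smallest positive counterexample

Answer: x = 2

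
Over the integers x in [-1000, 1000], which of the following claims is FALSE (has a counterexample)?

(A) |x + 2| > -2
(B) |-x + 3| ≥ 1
(A) An absolute value is never negative, so the left side is ≥ 0 for every x, while the right side is -2. Tightest case in [-1000, 1000] is x = -2:
x = -2: LHS = |(-2) + 2| = |0| = 0; 0 > -2 — holds
Hence LHS − RHS is never zero or negative, i.e. LHS > RHS throughout, so the relation holds for every integer in [-1000, 1000].

(B) x = 3: LHS = |-3 + 3| = |0| = 0; 0 ≥ 1 — FAILS

Only (B) has a counterexample.

Answer: B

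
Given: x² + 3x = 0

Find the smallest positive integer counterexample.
Testing positive integers:
x = 1: LHS = 1² + 3·1 = 4; 4 = 0 — FAILS  ← smallest positive counterexample

Answer: x = 1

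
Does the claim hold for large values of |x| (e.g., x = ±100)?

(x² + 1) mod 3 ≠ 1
x = 100: LHS = (100² + 1) mod 3 = 10001 mod 3 = 2; 2 ≠ 1 — holds
x = -100: LHS = ((-100)² + 1) mod 3 = 10001 mod 3 = 2; 2 ≠ 1 — holds

Answer: Yes, holds for both x = 100 and x = -100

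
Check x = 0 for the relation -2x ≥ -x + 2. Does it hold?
x = 0: LHS = -2·0 = 0, RHS = -0 + 2 = 2; 0 ≥ 2 — FAILS

The relation fails at x = 0, so x = 0 is a counterexample.

Answer: No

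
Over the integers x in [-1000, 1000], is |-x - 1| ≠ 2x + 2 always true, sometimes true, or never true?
Holds at x = 0: LHS = |-0 - 1| = |-1| = 1, RHS = 2·0 + 2 = 2; 1 ≠ 2 — holds
Fails at x = -1: LHS = |-(-1) - 1| = |0| = 0, RHS = 2·(-1) + 2 = 0; 0 ≠ 0 — FAILS
It is satisfied by some integers in the range but not all.

Answer: Sometimes true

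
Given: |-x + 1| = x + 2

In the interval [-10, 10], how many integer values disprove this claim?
Counterexamples in [-10, 10]: {-10, -9, -8, -7, -6, -5, -4, -3, -2, -1, 0, 1, 2, 3, 4, 5, 6, 7, 8, 9, 10}.

Counting them gives 21 values.

Answer: 21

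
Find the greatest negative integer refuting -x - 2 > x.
Testing negative integers from -1 downward:
x = -1: LHS = -(-1) - 2 = -1; -1 > -1 — FAILS  ← closest negative counterexample to 0

Answer: x = -1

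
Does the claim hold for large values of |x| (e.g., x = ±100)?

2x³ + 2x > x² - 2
x = 100: LHS = 2·100³ + 2·100 = 2000200, RHS = 100² - 2 = 9998; 2000200 > 9998 — holds
x = -100: LHS = 2·(-100)³ + 2·(-100) = -2000200, RHS = (-100)² - 2 = 9998; -2000200 > 9998 — FAILS

Answer: Partially: holds for x = 100, fails for x = -100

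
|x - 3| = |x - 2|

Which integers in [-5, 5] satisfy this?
Track d = LHS − RHS over the integers in [-5, 5]. Equality would need d = 0, but d changes sign only between consecutive integers, jumping over 0:
x = 2: LHS = |2 - 3| = |-1| = 1, RHS = |2 - 2| = |0| = 0; 1 = 0 — FAILS  (d = 1)
x = 3: LHS = |3 - 3| = |0| = 0, RHS = |3 - 2| = |1| = 1; 0 = 1 — FAILS  (d = -1)
Away from these crossings d keeps a constant sign, and checking every integer in [-5, 5] confirms d ≠ 0 throughout. Hence the two sides are never equal, so the claimed relation (=) fails for every integer in [-5, 5].

Answer: None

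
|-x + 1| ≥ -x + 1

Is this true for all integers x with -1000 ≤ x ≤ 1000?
Over all integers in [-1000, 1000], LHS − RHS is smallest at x = 0, where it equals 0:
x = 0: LHS = |-0 + 1| = |1| = 1, RHS = -0 + 1 = 1; 1 ≥ 1 — holds
At the ends of the range:
x = -1000: LHS = |-(-1000) + 1| = |1001| = 1001, RHS = -(-1000) + 1 = 1001; 1001 ≥ 1001 — holds
x = 1000: LHS = |-1000 + 1| = |-999| = 999, RHS = -1000 + 1 = -999; 999 ≥ -999 — holds
Hence LHS − RHS is never negative, i.e. LHS ≥ RHS throughout, so the relation holds for every integer in [-1000, 1000].

No counterexample exists.

Answer: True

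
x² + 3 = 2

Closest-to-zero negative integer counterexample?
Testing negative integers from -1 downward:
x = -1: LHS = (-1)² + 3 = 4; 4 = 2 — FAILS  ← closest negative counterexample to 0

Answer: x = -1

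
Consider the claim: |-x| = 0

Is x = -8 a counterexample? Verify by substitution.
Substitute x = -8 into the relation:
x = -8: LHS = |-(-8)| = |8| = 8; 8 = 0 — FAILS

Since the claim fails at x = -8, this value is a counterexample.

Answer: Yes, x = -8 is a counterexample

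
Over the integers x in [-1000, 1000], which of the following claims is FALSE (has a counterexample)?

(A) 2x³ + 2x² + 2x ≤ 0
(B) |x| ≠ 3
(A) x = 1: LHS = 2·1³ + 2·1² + 2·1 = 6; 6 ≤ 0 — FAILS
(B) x = 3: LHS = |3| = 3; 3 ≠ 3 — FAILS

Answer: Both A and B are false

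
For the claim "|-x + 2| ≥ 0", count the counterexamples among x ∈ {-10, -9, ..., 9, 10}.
An absolute value is never negative, so the left side is ≥ 0 for every x, while the right side is 0. Tightest case in [-10, 10] is x = 2:
x = 2: LHS = |-2 + 2| = |0| = 0; 0 ≥ 0 — holds
Hence LHS − RHS is never negative, i.e. LHS ≥ RHS throughout, so the relation holds for every integer in [-10, 10].

No counterexample appears in that range.

Answer: 0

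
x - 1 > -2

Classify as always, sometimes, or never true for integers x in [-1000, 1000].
Holds at x = 0: LHS = 0 - 1 = -1; -1 > -2 — holds
Fails at x = -1: LHS = (-1) - 1 = -2; -2 > -2 — FAILS
It is satisfied by some integers in the range but not all.

Answer: Sometimes true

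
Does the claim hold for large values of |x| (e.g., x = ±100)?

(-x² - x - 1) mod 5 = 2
x = 100: LHS = (-100² - 100 - 1) mod 5 = (-10101) mod 5 = 4; 4 = 2 — FAILS
x = -100: LHS = (-(-100)² - (-100) - 1) mod 5 = (-9901) mod 5 = 4; 4 = 2 — FAILS

Answer: No, fails for both x = 100 and x = -100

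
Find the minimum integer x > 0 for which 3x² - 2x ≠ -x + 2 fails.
Testing positive integers:
x = 1: LHS = 3·1² - 2·1 = 1, RHS = -1 + 2 = 1; 1 ≠ 1 — FAILS  ← smallest positive counterexample

Answer: x = 1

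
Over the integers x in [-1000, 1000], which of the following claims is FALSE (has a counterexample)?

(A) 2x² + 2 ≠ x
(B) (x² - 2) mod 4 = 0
(A) Over all integers in [-1000, 1000], LHS − RHS is always positive; it is smallest at x = 0, where it equals 2:
x = 0: LHS = 2·0² + 2 = 2; 2 ≠ 0 — holds
At the ends of the range:
x = -1000: LHS = 2·(-1000)² + 2 = 2000002; 2000002 ≠ -1000 — holds
x = 1000: LHS = 2·1000² + 2 = 2000002; 2000002 ≠ 1000 — holds
Hence LHS − RHS is never 0, i.e. the two sides are never equal, so the relation holds for every integer in [-1000, 1000].

(B) x = 0: LHS = (0² - 2) mod 4 = (-2) mod 4 = 2; 2 = 0 — FAILS

Only (B) has a counterexample.

Answer: B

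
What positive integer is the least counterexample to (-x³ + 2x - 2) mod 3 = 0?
Testing positive integers:
x = 1: LHS = (-1³ + 2·1 - 2) mod 3 = (-1) mod 3 = 2; 2 = 0 — FAILS  ← smallest positive counterexample

Answer: x = 1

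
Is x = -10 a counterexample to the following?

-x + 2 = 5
Substitute x = -10 into the relation:
x = -10: LHS = -(-10) + 2 = 12; 12 = 5 — FAILS

Since the claim fails at x = -10, this value is a counterexample.

Answer: Yes, x = -10 is a counterexample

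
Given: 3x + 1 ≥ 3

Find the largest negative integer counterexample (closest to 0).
Testing negative integers from -1 downward:
x = -1: LHS = 3·(-1) + 1 = -2; -2 ≥ 3 — FAILS  ← closest negative counterexample to 0

Answer: x = -1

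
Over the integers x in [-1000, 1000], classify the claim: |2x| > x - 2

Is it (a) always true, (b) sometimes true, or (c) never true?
Over all integers in [-1000, 1000], LHS − RHS is smallest at x = 0, where it equals 2:
x = 0: LHS = |2·0| = |0| = 0, RHS = 0 - 2 = -2; 0 > -2 — holds
At the ends of the range:
x = -1000: LHS = |2·(-1000)| = |-2000| = 2000, RHS = (-1000) - 2 = -1002; 2000 > -1002 — holds
x = 1000: LHS = |2·1000| = |2000| = 2000, RHS = 1000 - 2 = 998; 2000 > 998 — holds
Hence LHS − RHS is never zero or negative, i.e. LHS > RHS throughout, so the relation holds for every integer in [-1000, 1000].

No counterexample exists.

Answer: Always true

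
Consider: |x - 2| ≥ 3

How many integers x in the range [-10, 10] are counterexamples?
Counterexamples in [-10, 10]: {0, 1, 2, 3, 4}.

Counting them gives 5 values.

Answer: 5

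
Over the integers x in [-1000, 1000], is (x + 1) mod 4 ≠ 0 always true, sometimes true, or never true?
Holds at x = 0: LHS = (0 + 1) mod 4 = 1 mod 4 = 1; 1 ≠ 0 — holds
Fails at x = -1: LHS = ((-1) + 1) mod 4 = 0 mod 4 = 0; 0 ≠ 0 — FAILS
It is satisfied by some integers in the range but not all.

Answer: Sometimes true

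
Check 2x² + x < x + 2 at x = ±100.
x = 100: LHS = 2·100² + 100 = 20100, RHS = 100 + 2 = 102; 20100 < 102 — FAILS
x = -100: LHS = 2·(-100)² + (-100) = 19900, RHS = (-100) + 2 = -98; 19900 < -98 — FAILS

Answer: No, fails for both x = 100 and x = -100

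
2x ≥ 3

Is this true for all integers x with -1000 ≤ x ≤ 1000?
The claim fails at x = 0:
x = 0: LHS = 2·0 = 0; 0 ≥ 3 — FAILS

Because a single integer refutes it, the statement is false.

Answer: False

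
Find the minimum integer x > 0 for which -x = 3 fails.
Testing positive integers:
x = 1: -1 = 3 — FAILS  ← smallest positive counterexample

Answer: x = 1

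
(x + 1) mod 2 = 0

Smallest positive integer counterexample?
Testing positive integers:
x = 1: LHS = (1 + 1) mod 2 = 2 mod 2 = 0; 0 = 0 — holds
x = 2: LHS = (2 + 1) mod 2 = 3 mod 2 = 1; 1 = 0 — FAILS  ← smallest positive counterexample

Answer: x = 2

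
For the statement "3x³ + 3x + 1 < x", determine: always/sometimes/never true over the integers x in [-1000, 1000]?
Holds at x = -1: LHS = 3·(-1)³ + 3·(-1) + 1 = -5; -5 < -1 — holds
Fails at x = 0: LHS = 3·0³ + 3·0 + 1 = 1; 1 < 0 — FAILS
It is satisfied by some integers in the range but not all.

Answer: Sometimes true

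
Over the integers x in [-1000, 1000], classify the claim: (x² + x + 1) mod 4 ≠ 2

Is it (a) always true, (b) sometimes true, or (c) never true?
For a polynomial with integer coefficients, its value mod 4 depends only on x mod 4, so it suffices to check one representative of each residue class, x = 0, 1, 2, 3:
x = 0: LHS = (0² + 0 + 1) mod 4 = 1 mod 4 = 1; 1 ≠ 2 — holds
x = 1: LHS = (1² + 1 + 1) mod 4 = 3 mod 4 = 3; 3 ≠ 2 — holds
x = 2: LHS = (2² + 2 + 1) mod 4 = 7 mod 4 = 3; 3 ≠ 2 — holds
x = 3: LHS = (3² + 3 + 1) mod 4 = 13 mod 4 = 1; 1 ≠ 2 — holds
The relation holds in every residue class, so the relation holds for every integer in [-1000, 1000].

No counterexample exists.

Answer: Always true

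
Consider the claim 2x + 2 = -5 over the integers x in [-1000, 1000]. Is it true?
The claim fails at x = 0:
x = 0: LHS = 2·0 + 2 = 2; 2 = -5 — FAILS

Because a single integer refutes it, the statement is false.

Answer: False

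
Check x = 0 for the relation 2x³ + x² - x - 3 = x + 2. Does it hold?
x = 0: LHS = 2·0³ + 0² - 0 - 3 = -3, RHS = 0 + 2 = 2; -3 = 2 — FAILS

The relation fails at x = 0, so x = 0 is a counterexample.

Answer: No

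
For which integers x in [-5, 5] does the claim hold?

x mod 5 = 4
Holds for: {-1, 4}
Fails for: {-5, -4, -3, -2, 0, 1, 2, 3, 5}

Answer: {-1, 4}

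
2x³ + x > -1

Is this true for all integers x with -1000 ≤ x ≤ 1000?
The claim fails at x = -1:
x = -1: LHS = 2·(-1)³ + (-1) = -3; -3 > -1 — FAILS

Because a single integer refutes it, the statement is false.

Answer: False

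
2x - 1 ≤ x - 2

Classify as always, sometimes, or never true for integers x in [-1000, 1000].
Holds at x = -1: LHS = 2·(-1) - 1 = -3, RHS = (-1) - 2 = -3; -3 ≤ -3 — holds
Fails at x = 0: LHS = 2·0 - 1 = -1, RHS = 0 - 2 = -2; -1 ≤ -2 — FAILS
It is satisfied by some integers in the range but not all.

Answer: Sometimes true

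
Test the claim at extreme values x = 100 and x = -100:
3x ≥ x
x = 100: LHS = 3·100 = 300; 300 ≥ 100 — holds
x = -100: LHS = 3·(-100) = -300; -300 ≥ -100 — FAILS

Answer: Partially: holds for x = 100, fails for x = -100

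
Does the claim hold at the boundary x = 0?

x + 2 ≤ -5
x = 0: LHS = 0 + 2 = 2; 2 ≤ -5 — FAILS

The relation fails at x = 0, so x = 0 is a counterexample.

Answer: No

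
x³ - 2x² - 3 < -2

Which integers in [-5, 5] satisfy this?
Holds for: {-5, -4, -3, -2, -1, 0, 1, 2}
Fails for: {3, 4, 5}

Answer: {-5, -4, -3, -2, -1, 0, 1, 2}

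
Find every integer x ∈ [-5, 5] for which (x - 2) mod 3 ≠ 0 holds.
Holds for: {-5, -3, -2, 0, 1, 3, 4}
Fails for: {-4, -1, 2, 5}

Answer: {-5, -3, -2, 0, 1, 3, 4}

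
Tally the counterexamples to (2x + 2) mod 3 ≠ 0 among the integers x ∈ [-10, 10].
Counterexamples in [-10, 10]: {-10, -7, -4, -1, 2, 5, 8}.

Counting them gives 7 values.

Answer: 7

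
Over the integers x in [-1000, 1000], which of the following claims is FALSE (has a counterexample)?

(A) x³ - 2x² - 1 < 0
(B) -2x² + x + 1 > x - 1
(A) x = 3: LHS = 3³ - 2·3² - 1 = 8; 8 < 0 — FAILS
(B) x = 1: LHS = -2·1² + 1 + 1 = 0, RHS = 1 - 1 = 0; 0 > 0 — FAILS

Answer: Both A and B are false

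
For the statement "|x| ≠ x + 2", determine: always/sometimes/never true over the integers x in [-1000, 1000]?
Holds at x = 0: LHS = |0| = 0, RHS = 0 + 2 = 2; 0 ≠ 2 — holds
Fails at x = -1: LHS = |-1| = 1, RHS = (-1) + 2 = 1; 1 ≠ 1 — FAILS
It is satisfied by some integers in the range but not all.

Answer: Sometimes true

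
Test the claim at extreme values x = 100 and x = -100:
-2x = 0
x = 100: LHS = -2·100 = -200; -200 = 0 — FAILS
x = -100: LHS = -2·(-100) = 200; 200 = 0 — FAILS

Answer: No, fails for both x = 100 and x = -100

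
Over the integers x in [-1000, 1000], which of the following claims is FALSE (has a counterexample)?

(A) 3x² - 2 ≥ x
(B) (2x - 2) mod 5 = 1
(A) x = 0: LHS = 3·0² - 2 = -2; -2 ≥ 0 — FAILS
(B) x = 0: LHS = (2·0 - 2) mod 5 = (-2) mod 5 = 3; 3 = 1 — FAILS

Answer: Both A and B are false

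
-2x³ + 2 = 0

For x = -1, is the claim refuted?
Substitute x = -1 into the relation:
x = -1: LHS = -2·(-1)³ + 2 = 4; 4 = 0 — FAILS

Since the claim fails at x = -1, this value is a counterexample.

Answer: Yes, x = -1 is a counterexample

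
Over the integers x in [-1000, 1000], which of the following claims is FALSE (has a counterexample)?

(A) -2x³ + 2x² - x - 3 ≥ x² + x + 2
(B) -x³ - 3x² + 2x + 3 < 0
(A) x = 0: LHS = -2·0³ + 2·0² - 0 - 3 = -3, RHS = 0² + 0 + 2 = 2; -3 ≥ 2 — FAILS
(B) x = 0: LHS = -0³ - 3·0² + 2·0 + 3 = 3; 3 < 0 — FAILS

Answer: Both A and B are false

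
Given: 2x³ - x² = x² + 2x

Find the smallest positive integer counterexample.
Testing positive integers:
x = 1: LHS = 2·1³ - 1² = 1, RHS = 1² + 2·1 = 3; 1 = 3 — FAILS  ← smallest positive counterexample

Answer: x = 1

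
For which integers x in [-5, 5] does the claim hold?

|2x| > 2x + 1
Holds for: {-5, -4, -3, -2, -1}
Fails for: {0, 1, 2, 3, 4, 5}

Answer: {-5, -4, -3, -2, -1}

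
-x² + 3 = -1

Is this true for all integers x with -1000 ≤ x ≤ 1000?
The claim fails at x = 0:
x = 0: LHS = -0² + 3 = 3; 3 = -1 — FAILS

Because a single integer refutes it, the statement is false.

Answer: False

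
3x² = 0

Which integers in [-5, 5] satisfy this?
Holds for: {0}
Fails for: {-5, -4, -3, -2, -1, 1, 2, 3, 4, 5}

Answer: {0}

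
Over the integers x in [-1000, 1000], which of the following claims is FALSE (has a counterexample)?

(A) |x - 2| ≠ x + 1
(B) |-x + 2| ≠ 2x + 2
(A) Track d = LHS − RHS over the integers in [-1000, 1000]. Equality would need d = 0, but d changes sign only between consecutive integers, jumping over 0:
x = 0: LHS = |0 - 2| = |-2| = 2, RHS = 0 + 1 = 1; 2 ≠ 1 — holds  (d = 1)
x = 1: LHS = |1 - 2| = |-1| = 1, RHS = 1 + 1 = 2; 1 ≠ 2 — holds  (d = -1)
Away from these crossings d keeps a constant sign, and checking every integer in [-1000, 1000] confirms d ≠ 0 throughout. Hence the two sides are never equal, so the relation holds for every integer in [-1000, 1000].

(B) x = 0: LHS = |-0 + 2| = |2| = 2, RHS = 2·0 + 2 = 2; 2 ≠ 2 — FAILS

Only (B) has a counterexample.

Answer: B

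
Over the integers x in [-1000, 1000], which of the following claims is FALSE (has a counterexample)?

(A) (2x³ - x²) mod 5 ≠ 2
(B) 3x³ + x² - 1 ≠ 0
(A) x = -1: LHS = (2·(-1)³ - (-1)²) mod 5 = (-3) mod 5 = 2; 2 ≠ 2 — FAILS

(B) Track d = LHS − RHS over the integers in [-1000, 1000]. Equality would need d = 0, but d changes sign only between consecutive integers, jumping over 0:
x = 0: LHS = 3·0³ + 0² - 1 = -1; -1 ≠ 0 — holds  (d = -1)
x = 1: LHS = 3·1³ + 1² - 1 = 3; 3 ≠ 0 — holds  (d = 3)
Away from these crossings d keeps a constant sign, and checking every integer in [-1000, 1000] confirms d ≠ 0 throughout. Hence the two sides are never equal, so the relation holds for every integer in [-1000, 1000].

Only (A) has a counterexample.

Answer: A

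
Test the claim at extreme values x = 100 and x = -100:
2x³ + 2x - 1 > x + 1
x = 100: LHS = 2·100³ + 2·100 - 1 = 2000199, RHS = 100 + 1 = 101; 2000199 > 101 — holds
x = -100: LHS = 2·(-100)³ + 2·(-100) - 1 = -2000201, RHS = (-100) + 1 = -99; -2000201 > -99 — FAILS

Answer: Partially: holds for x = 100, fails for x = -100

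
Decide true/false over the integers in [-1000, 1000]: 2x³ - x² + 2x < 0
The claim fails at x = 0:
x = 0: LHS = 2·0³ - 0² + 2·0 = 0; 0 < 0 — FAILS

Because a single integer refutes it, the statement is false.

Answer: False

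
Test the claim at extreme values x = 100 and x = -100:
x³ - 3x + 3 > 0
x = 100: LHS = 100³ - 3·100 + 3 = 999703; 999703 > 0 — holds
x = -100: LHS = (-100)³ - 3·(-100) + 3 = -999697; -999697 > 0 — FAILS

Answer: Partially: holds for x = 100, fails for x = -100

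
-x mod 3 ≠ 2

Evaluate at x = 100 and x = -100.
x = 100: LHS = (-100) mod 3 = 2; 2 ≠ 2 — FAILS
x = -100: LHS = (-(-100)) mod 3 = 100 mod 3 = 1; 1 ≠ 2 — holds

Answer: Partially: fails for x = 100, holds for x = -100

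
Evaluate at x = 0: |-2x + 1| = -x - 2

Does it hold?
x = 0: LHS = |-2·0 + 1| = |1| = 1, RHS = -0 - 2 = -2; 1 = -2 — FAILS

The relation fails at x = 0, so x = 0 is a counterexample.

Answer: No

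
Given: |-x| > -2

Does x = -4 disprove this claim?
Substitute x = -4 into the relation:
x = -4: LHS = |-(-4)| = |4| = 4; 4 > -2 — holds

The relation holds at x = -4, so it is not a counterexample.

Answer: No, x = -4 is not a counterexample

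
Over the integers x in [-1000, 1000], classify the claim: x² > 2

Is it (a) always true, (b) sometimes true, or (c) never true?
Holds at x = 2: LHS = 2² = 4; 4 > 2 — holds
Fails at x = 0: LHS = 0² = 0; 0 > 2 — FAILS
It is satisfied by some integers in the range but not all.

Answer: Sometimes true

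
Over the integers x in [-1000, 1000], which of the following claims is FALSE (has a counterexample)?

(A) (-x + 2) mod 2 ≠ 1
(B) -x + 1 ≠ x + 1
(A) x = 1: LHS = (-1 + 2) mod 2 = 1 mod 2 = 1; 1 ≠ 1 — FAILS
(B) x = 0: LHS = -0 + 1 = 1, RHS = 0 + 1 = 1; 1 ≠ 1 — FAILS

Answer: Both A and B are false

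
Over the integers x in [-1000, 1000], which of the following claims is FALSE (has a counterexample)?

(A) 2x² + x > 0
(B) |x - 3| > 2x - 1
(A) x = 0: LHS = 2·0² + 0 = 0; 0 > 0 — FAILS
(B) x = 2: LHS = |2 - 3| = |-1| = 1, RHS = 2·2 - 1 = 3; 1 > 3 — FAILS

Answer: Both A and B are false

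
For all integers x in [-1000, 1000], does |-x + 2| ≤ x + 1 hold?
The claim fails at x = 0:
x = 0: LHS = |-0 + 2| = |2| = 2, RHS = 0 + 1 = 1; 2 ≤ 1 — FAILS

Because a single integer refutes it, the statement is false.

Answer: False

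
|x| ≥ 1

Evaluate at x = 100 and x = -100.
x = 100: LHS = |100| = 100; 100 ≥ 1 — holds
x = -100: LHS = |-100| = 100; 100 ≥ 1 — holds

Answer: Yes, holds for both x = 100 and x = -100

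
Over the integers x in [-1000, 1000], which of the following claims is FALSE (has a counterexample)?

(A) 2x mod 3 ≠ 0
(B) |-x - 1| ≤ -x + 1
(A) x = 0: LHS = (2·0) mod 3 = 0 mod 3 = 0; 0 ≠ 0 — FAILS
(B) x = 1: LHS = |-1 - 1| = |-2| = 2, RHS = -1 + 1 = 0; 2 ≤ 0 — FAILS

Answer: Both A and B are false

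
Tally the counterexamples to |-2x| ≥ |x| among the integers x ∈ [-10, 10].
Over all integers in [-10, 10], LHS − RHS is smallest at x = 0, where it equals 0:
x = 0: LHS = |-2·0| = |0| = 0, RHS = |0| = 0; 0 ≥ 0 — holds
At the ends of the range:
x = -10: LHS = |-2·(-10)| = |20| = 20, RHS = |-10| = 10; 20 ≥ 10 — holds
x = 10: LHS = |-2·10| = |-20| = 20, RHS = |10| = 10; 20 ≥ 10 — holds
Hence LHS − RHS is never negative, i.e. LHS ≥ RHS throughout, so the relation holds for every integer in [-10, 10].

No counterexample appears in that range.

Answer: 0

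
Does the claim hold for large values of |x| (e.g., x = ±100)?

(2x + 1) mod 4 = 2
x = 100: LHS = (2·100 + 1) mod 4 = 201 mod 4 = 1; 1 = 2 — FAILS
x = -100: LHS = (2·(-100) + 1) mod 4 = (-199) mod 4 = 1; 1 = 2 — FAILS

Answer: No, fails for both x = 100 and x = -100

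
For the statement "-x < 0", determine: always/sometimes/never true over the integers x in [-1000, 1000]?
Holds at x = 1: -1 < 0 — holds
Fails at x = 0: LHS = -0 = 0; 0 < 0 — FAILS
It is satisfied by some integers in the range but not all.

Answer: Sometimes true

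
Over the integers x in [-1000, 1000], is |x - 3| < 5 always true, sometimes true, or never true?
Holds at x = 0: LHS = |0 - 3| = |-3| = 3; 3 < 5 — holds
Fails at x = -2: LHS = |(-2) - 3| = |-5| = 5; 5 < 5 — FAILS
It is satisfied by some integers in the range but not all.

Answer: Sometimes true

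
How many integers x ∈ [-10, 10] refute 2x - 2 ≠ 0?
Counterexamples in [-10, 10]: {1}.

Counting them gives 1 values.

Answer: 1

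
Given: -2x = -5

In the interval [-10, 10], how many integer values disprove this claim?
Counterexamples in [-10, 10]: {-10, -9, -8, -7, -6, -5, -4, -3, -2, -1, 0, 1, 2, 3, 4, 5, 6, 7, 8, 9, 10}.

Counting them gives 21 values.

Answer: 21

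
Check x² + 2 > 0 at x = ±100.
x = 100: LHS = 100² + 2 = 10002; 10002 > 0 — holds
x = -100: LHS = (-100)² + 2 = 10002; 10002 > 0 — holds

Answer: Yes, holds for both x = 100 and x = -100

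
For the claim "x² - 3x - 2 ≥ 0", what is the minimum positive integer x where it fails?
Testing positive integers:
x = 1: LHS = 1² - 3·1 - 2 = -4; -4 ≥ 0 — FAILS  ← smallest positive counterexample

Answer: x = 1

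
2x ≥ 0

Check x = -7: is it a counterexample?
Substitute x = -7 into the relation:
x = -7: LHS = 2·(-7) = -14; -14 ≥ 0 — FAILS

Since the claim fails at x = -7, this value is a counterexample.

Answer: Yes, x = -7 is a counterexample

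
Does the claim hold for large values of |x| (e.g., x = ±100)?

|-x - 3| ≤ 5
x = 100: LHS = |-100 - 3| = |-103| = 103; 103 ≤ 5 — FAILS
x = -100: LHS = |-(-100) - 3| = |97| = 97; 97 ≤ 5 — FAILS

Answer: No, fails for both x = 100 and x = -100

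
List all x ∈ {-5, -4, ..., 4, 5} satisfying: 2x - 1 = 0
Track d = LHS − RHS over the integers in [-5, 5]. Equality would need d = 0, but d changes sign only between consecutive integers, jumping over 0:
x = 0: LHS = 2·0 - 1 = -1; -1 = 0 — FAILS  (d = -1)
x = 1: LHS = 2·1 - 1 = 1; 1 = 0 — FAILS  (d = 1)
Away from these crossings d keeps a constant sign, and checking every integer in [-5, 5] confirms d ≠ 0 throughout. Hence the two sides are never equal, so the claimed relation (=) fails for every integer in [-5, 5].

Answer: None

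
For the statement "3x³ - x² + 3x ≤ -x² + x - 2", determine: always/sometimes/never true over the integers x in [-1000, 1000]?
Holds at x = -1: LHS = 3·(-1)³ - (-1)² + 3·(-1) = -7, RHS = -(-1)² + (-1) - 2 = -4; -7 ≤ -4 — holds
Fails at x = 0: LHS = 3·0³ - 0² + 3·0 = 0, RHS = -0² + 0 - 2 = -2; 0 ≤ -2 — FAILS
It is satisfied by some integers in the range but not all.

Answer: Sometimes true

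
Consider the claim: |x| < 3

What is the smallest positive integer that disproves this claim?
Testing positive integers:
x = 1: LHS = |1| = 1; 1 < 3 — holds
x = 2: LHS = |2| = 2; 2 < 3 — holds
x = 3: LHS = |3| = 3; 3 < 3 — FAILS  ← smallest positive counterexample

Answer: x = 3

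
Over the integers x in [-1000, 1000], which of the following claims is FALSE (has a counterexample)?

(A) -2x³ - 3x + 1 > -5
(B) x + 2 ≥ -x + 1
(A) x = 2: LHS = -2·2³ - 3·2 + 1 = -21; -21 > -5 — FAILS
(B) x = -1: LHS = (-1) + 2 = 1, RHS = -(-1) + 1 = 2; 1 ≥ 2 — FAILS

Answer: Both A and B are false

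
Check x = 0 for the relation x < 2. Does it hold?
x = 0: 0 < 2 — holds

The relation is satisfied at x = 0.

Answer: Yes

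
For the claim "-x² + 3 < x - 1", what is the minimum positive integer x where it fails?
Testing positive integers:
x = 1: LHS = -1² + 3 = 2, RHS = 1 - 1 = 0; 2 < 0 — FAILS  ← smallest positive counterexample

Answer: x = 1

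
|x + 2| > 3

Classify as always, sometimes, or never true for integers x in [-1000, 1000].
Holds at x = 2: LHS = |2 + 2| = |4| = 4; 4 > 3 — holds
Fails at x = 0: LHS = |0 + 2| = |2| = 2; 2 > 3 — FAILS
It is satisfied by some integers in the range but not all.

Answer: Sometimes true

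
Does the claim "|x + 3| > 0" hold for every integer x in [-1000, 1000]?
The claim fails at x = -3:
x = -3: LHS = |(-3) + 3| = |0| = 0; 0 > 0 — FAILS

Because a single integer refutes it, the statement is false.

Answer: False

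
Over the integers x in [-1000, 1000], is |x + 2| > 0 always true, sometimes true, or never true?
Holds at x = 0: LHS = |0 + 2| = |2| = 2; 2 > 0 — holds
Fails at x = -2: LHS = |(-2) + 2| = |0| = 0; 0 > 0 — FAILS
It is satisfied by some integers in the range but not all.

Answer: Sometimes true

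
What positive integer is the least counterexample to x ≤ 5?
Testing positive integers:
x = 1: 1 ≤ 5 — holds
x = 2: 2 ≤ 5 — holds
x = 3: 3 ≤ 5 — holds
x = 4: 4 ≤ 5 — holds
x = 5: 5 ≤ 5 — holds
x = 6: 6 ≤ 5 — FAILS  ← smallest positive counterexample

Answer: x = 6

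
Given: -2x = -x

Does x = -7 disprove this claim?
Substitute x = -7 into the relation:
x = -7: LHS = -2·(-7) = 14, RHS = -(-7) = 7; 14 = 7 — FAILS

Since the claim fails at x = -7, this value is a counterexample.

Answer: Yes, x = -7 is a counterexample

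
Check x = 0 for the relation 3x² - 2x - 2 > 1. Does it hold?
x = 0: LHS = 3·0² - 2·0 - 2 = -2; -2 > 1 — FAILS

The relation fails at x = 0, so x = 0 is a counterexample.

Answer: No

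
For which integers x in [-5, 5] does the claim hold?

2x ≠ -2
Holds for: {-5, -4, -3, -2, 0, 1, 2, 3, 4, 5}
Fails for: {-1}

Answer: {-5, -4, -3, -2, 0, 1, 2, 3, 4, 5}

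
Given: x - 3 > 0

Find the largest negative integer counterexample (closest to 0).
Testing negative integers from -1 downward:
x = -1: LHS = (-1) - 3 = -4; -4 > 0 — FAILS  ← closest negative counterexample to 0

Answer: x = -1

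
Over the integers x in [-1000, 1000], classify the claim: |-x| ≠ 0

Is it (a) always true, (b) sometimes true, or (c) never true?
Holds at x = 1: LHS = |-1| = 1; 1 ≠ 0 — holds
Fails at x = 0: LHS = |-0| = |0| = 0; 0 ≠ 0 — FAILS
It is satisfied by some integers in the range but not all.

Answer: Sometimes true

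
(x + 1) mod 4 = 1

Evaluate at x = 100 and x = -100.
x = 100: LHS = (100 + 1) mod 4 = 101 mod 4 = 1; 1 = 1 — holds
x = -100: LHS = ((-100) + 1) mod 4 = (-99) mod 4 = 1; 1 = 1 — holds

Answer: Yes, holds for both x = 100 and x = -100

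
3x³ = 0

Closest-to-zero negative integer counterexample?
Testing negative integers from -1 downward:
x = -1: LHS = 3·(-1)³ = -3; -3 = 0 — FAILS  ← closest negative counterexample to 0

Answer: x = -1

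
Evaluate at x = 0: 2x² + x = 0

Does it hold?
x = 0: LHS = 2·0² + 0 = 0; 0 = 0 — holds

The relation is satisfied at x = 0.

Answer: Yes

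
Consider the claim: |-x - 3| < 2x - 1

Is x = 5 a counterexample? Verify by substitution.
Substitute x = 5 into the relation:
x = 5: LHS = |-5 - 3| = |-8| = 8, RHS = 2·5 - 1 = 9; 8 < 9 — holds

The claim holds here, so x = 5 is not a counterexample. (A counterexample exists elsewhere, e.g. x = 0.)

Answer: No, x = 5 is not a counterexample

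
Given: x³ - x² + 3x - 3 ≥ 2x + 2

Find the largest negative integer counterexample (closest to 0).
Testing negative integers from -1 downward:
x = -1: LHS = (-1)³ - (-1)² + 3·(-1) - 3 = -8, RHS = 2·(-1) + 2 = 0; -8 ≥ 0 — FAILS  ← closest negative counterexample to 0

Answer: x = -1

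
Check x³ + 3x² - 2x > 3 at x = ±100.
x = 100: LHS = 100³ + 3·100² - 2·100 = 1029800; 1029800 > 3 — holds
x = -100: LHS = (-100)³ + 3·(-100)² - 2·(-100) = -969800; -969800 > 3 — FAILS

Answer: Partially: holds for x = 100, fails for x = -100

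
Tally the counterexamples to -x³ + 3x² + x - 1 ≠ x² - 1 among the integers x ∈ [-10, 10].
Counterexamples in [-10, 10]: {0}.

Counting them gives 1 values.

Answer: 1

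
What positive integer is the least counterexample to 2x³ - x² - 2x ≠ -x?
Testing positive integers:
x = 1: LHS = 2·1³ - 1² - 2·1 = -1; -1 ≠ -1 — FAILS  ← smallest positive counterexample

Answer: x = 1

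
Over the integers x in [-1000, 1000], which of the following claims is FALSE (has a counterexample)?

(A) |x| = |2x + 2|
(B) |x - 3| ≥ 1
(A) x = 0: LHS = |0| = 0, RHS = |2·0 + 2| = |2| = 2; 0 = 2 — FAILS
(B) x = 3: LHS = |3 - 3| = |0| = 0; 0 ≥ 1 — FAILS

Answer: Both A and B are false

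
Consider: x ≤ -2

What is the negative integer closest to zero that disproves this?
Testing negative integers from -1 downward:
x = -1: -1 ≤ -2 — FAILS  ← closest negative counterexample to 0

Answer: x = -1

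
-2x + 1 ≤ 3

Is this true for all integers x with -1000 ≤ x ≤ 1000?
The claim fails at x = -2:
x = -2: LHS = -2·(-2) + 1 = 5; 5 ≤ 3 — FAILS

Because a single integer refutes it, the statement is false.

Answer: False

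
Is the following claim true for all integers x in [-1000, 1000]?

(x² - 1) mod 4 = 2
The claim fails at x = 0:
x = 0: LHS = (0² - 1) mod 4 = (-1) mod 4 = 3; 3 = 2 — FAILS

Because a single integer refutes it, the statement is false.

Answer: False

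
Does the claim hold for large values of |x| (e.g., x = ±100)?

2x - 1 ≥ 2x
x = 100: LHS = 2·100 - 1 = 199, RHS = 2·100 = 200; 199 ≥ 200 — FAILS
x = -100: LHS = 2·(-100) - 1 = -201, RHS = 2·(-100) = -200; -201 ≥ -200 — FAILS

Answer: No, fails for both x = 100 and x = -100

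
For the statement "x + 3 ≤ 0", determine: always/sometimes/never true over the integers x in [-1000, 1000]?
Holds at x = -3: LHS = (-3) + 3 = 0; 0 ≤ 0 — holds
Fails at x = 0: LHS = 0 + 3 = 3; 3 ≤ 0 — FAILS
It is satisfied by some integers in the range but not all.

Answer: Sometimes true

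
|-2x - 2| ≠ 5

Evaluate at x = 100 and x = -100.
x = 100: LHS = |-2·100 - 2| = |-202| = 202; 202 ≠ 5 — holds
x = -100: LHS = |-2·(-100) - 2| = |198| = 198; 198 ≠ 5 — holds

Answer: Yes, holds for both x = 100 and x = -100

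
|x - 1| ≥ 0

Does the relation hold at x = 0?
x = 0: LHS = |0 - 1| = |-1| = 1; 1 ≥ 0 — holds

The relation is satisfied at x = 0.

Answer: Yes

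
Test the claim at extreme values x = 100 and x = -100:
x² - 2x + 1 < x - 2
x = 100: LHS = 100² - 2·100 + 1 = 9801, RHS = 100 - 2 = 98; 9801 < 98 — FAILS
x = -100: LHS = (-100)² - 2·(-100) + 1 = 10201, RHS = (-100) - 2 = -102; 10201 < -102 — FAILS

Answer: No, fails for both x = 100 and x = -100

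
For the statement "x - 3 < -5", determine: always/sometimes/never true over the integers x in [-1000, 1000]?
Holds at x = -3: LHS = (-3) - 3 = -6; -6 < -5 — holds
Fails at x = 0: LHS = 0 - 3 = -3; -3 < -5 — FAILS
It is satisfied by some integers in the range but not all.

Answer: Sometimes true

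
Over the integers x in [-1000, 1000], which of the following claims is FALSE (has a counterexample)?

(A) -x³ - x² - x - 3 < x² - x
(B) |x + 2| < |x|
(A) x = -3: LHS = -(-3)³ - (-3)² - (-3) - 3 = 18, RHS = (-3)² - (-3) = 12; 18 < 12 — FAILS
(B) x = 0: LHS = |0 + 2| = |2| = 2, RHS = |0| = 0; 2 < 0 — FAILS

Answer: Both A and B are false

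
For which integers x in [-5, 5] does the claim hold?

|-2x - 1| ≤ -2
An absolute value is never negative, so the left side is ≥ 0 for every x, while the right side is -2. Tightest case in [-5, 5] is x = 0:
x = 0: LHS = |-2·0 - 1| = |-1| = 1; 1 ≤ -2 — FAILS
Hence LHS − RHS is never zero or negative, i.e. LHS > RHS throughout, so the claimed relation (≤) fails for every integer in [-5, 5].

Answer: None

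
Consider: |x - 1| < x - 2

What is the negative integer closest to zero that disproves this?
Testing negative integers from -1 downward:
x = -1: LHS = |(-1) - 1| = |-2| = 2, RHS = (-1) - 2 = -3; 2 < -3 — FAILS  ← closest negative counterexample to 0

Answer: x = -1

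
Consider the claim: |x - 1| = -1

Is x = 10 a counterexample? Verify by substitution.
Substitute x = 10 into the relation:
x = 10: LHS = |10 - 1| = |9| = 9; 9 = -1 — FAILS

Since the claim fails at x = 10, this value is a counterexample.

Answer: Yes, x = 10 is a counterexample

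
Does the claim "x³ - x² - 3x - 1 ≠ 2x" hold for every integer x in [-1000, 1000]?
Track d = LHS − RHS over the integers in [-1000, 1000]. Equality would need d = 0, but d changes sign only between consecutive integers, jumping over 0:
x = -2: LHS = (-2)³ - (-2)² - 3·(-2) - 1 = -7, RHS = 2·(-2) = -4; -7 ≠ -4 — holds  (d = -3)
x = -1: LHS = (-1)³ - (-1)² - 3·(-1) - 1 = 0, RHS = 2·(-1) = -2; 0 ≠ -2 — holds  (d = 2)
x = -1: LHS = (-1)³ - (-1)² - 3·(-1) - 1 = 0, RHS = 2·(-1) = -2; 0 ≠ -2 — holds  (d = 2)
x = 0: LHS = 0³ - 0² - 3·0 - 1 = -1, RHS = 2·0 = 0; -1 ≠ 0 — holds  (d = -1)
x = 2: LHS = 2³ - 2² - 3·2 - 1 = -3, RHS = 2·2 = 4; -3 ≠ 4 — holds  (d = -7)
x = 3: LHS = 3³ - 3² - 3·3 - 1 = 8, RHS = 2·3 = 6; 8 ≠ 6 — holds  (d = 2)
Away from these crossings d keeps a constant sign, and checking every integer in [-1000, 1000] confirms d ≠ 0 throughout. Hence the two sides are never equal, so the relation holds for every integer in [-1000, 1000].

No counterexample exists.

Answer: True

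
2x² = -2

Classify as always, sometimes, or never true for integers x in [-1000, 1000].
Over all integers in [-1000, 1000], LHS − RHS is always positive; it is smallest at x = 0, where it equals 2:
x = 0: LHS = 2·0² = 0; 0 = -2 — FAILS
At the ends of the range:
x = -1000: LHS = 2·(-1000)² = 2000000; 2000000 = -2 — FAILS
x = 1000: LHS = 2·1000² = 2000000; 2000000 = -2 — FAILS
Hence LHS − RHS is never 0, i.e. the two sides are never equal, so the claimed relation (=) fails for every integer in [-1000, 1000].

No integer in the range satisfies it.

Answer: Never true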